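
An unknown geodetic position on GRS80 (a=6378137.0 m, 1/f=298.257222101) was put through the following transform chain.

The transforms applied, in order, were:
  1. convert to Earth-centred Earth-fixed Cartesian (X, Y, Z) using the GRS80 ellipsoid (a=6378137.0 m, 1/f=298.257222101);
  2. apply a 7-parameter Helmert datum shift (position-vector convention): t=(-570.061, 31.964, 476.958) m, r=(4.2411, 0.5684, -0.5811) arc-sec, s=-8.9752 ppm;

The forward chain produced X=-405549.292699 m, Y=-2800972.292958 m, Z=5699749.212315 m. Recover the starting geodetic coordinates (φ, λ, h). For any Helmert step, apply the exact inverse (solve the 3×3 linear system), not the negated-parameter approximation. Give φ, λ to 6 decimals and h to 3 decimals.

start: X=-405549.2927, Y=-2800972.2930, Z=5699749.2123 m
→ Helmert⁻¹: X=-404990.6813, Y=-2800913.3503, Z=5699379.8817
→ geod (Bowring, a=6378137.000): φ=63.74612100°, λ=-98.22751100°, h=2372.4510 m

φ=63.746121°, λ=-98.227511°, h=2372.451 m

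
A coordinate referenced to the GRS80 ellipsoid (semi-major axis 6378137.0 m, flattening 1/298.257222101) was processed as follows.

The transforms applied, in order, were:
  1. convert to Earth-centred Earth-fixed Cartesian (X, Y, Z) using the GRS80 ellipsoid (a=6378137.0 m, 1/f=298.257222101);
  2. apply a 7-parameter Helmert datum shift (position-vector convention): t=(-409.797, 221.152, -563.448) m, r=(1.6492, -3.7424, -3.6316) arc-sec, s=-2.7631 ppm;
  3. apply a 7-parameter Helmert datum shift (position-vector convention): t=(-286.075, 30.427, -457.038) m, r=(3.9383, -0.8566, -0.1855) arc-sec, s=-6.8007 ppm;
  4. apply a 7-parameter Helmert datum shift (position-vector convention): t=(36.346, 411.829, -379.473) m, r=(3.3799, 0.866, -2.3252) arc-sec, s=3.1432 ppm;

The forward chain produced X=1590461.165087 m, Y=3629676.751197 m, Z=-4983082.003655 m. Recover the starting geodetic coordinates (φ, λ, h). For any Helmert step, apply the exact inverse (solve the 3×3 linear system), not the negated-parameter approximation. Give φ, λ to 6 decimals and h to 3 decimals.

start: X=1590461.1651, Y=3629676.7512, Z=-4983082.0037 m
→ Helmert⁻¹: X=1590399.8286, Y=3629189.7949, Z=-4982739.6605
→ Helmert⁻¹: X=1590672.7663, Y=3629090.3485, Z=-4982392.4034
→ Helmert⁻¹: X=1590932.6780, Y=3628867.4012, Z=-4981900.6009
→ geod (Bowring, a=6378137.000): φ=-51.69079900°, λ=66.32686200°, h=447.2490 m

φ=-51.690799°, λ=66.326862°, h=447.249 m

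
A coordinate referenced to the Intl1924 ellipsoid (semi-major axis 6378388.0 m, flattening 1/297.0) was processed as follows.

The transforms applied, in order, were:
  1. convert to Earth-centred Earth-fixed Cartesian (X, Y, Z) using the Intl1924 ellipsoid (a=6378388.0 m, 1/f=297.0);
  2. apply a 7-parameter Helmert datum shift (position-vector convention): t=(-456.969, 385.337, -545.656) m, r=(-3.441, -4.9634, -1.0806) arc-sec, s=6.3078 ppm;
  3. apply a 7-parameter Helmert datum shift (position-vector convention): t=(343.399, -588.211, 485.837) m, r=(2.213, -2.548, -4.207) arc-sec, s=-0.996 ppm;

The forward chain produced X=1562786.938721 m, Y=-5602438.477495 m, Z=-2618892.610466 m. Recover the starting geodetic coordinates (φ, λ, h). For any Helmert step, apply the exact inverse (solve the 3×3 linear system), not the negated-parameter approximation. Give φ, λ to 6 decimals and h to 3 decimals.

φ=-24.386352°, λ=-74.411462°, h=3770.565 m

start: X=1562786.9387, Y=-5602438.4775, Z=-2618892.6105 m
→ Helmert⁻¹: X=1562526.9951, Y=-5601852.0792, Z=-2619340.2565
→ Helmert⁻¹: X=1562940.4348, Y=-5602150.2007, Z=-2618909.1487
→ geod (Bowring, a=6378388.000): φ=-24.38635200°, λ=-74.41146200°, h=3770.5650 m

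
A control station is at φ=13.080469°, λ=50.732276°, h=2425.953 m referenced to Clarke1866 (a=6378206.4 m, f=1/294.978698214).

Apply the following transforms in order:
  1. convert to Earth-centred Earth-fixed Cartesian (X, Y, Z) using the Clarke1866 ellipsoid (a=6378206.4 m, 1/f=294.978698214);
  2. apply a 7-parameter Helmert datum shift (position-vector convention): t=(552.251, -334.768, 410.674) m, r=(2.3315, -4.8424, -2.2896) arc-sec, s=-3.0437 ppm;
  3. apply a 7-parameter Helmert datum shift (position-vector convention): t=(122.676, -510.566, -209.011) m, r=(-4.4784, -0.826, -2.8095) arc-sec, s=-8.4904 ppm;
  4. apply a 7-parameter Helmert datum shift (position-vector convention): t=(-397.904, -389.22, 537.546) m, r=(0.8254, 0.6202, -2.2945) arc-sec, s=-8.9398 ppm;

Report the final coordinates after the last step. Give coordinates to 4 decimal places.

X=3934815.4960 m, Y=4811060.9152 m, Z=1435313.4163 m

start: φ=13.080469°, λ=50.732276°, h=2425.953 m
→ ECEF (a=6378206.400, f=1/294.978698214): X=3934481.6609, Y=4812525.8332, Z=1434538.1185
→ Helmert 7p (PV): X=3935041.6788, Y=4812116.5284, Z=1435091.1921
→ Helmert 7p (PV): X=3935190.7424, Y=4811542.6658, Z=1434781.2753
→ Helmert 7p (PV): X=3934815.4960, Y=4811060.9152, Z=1435313.4163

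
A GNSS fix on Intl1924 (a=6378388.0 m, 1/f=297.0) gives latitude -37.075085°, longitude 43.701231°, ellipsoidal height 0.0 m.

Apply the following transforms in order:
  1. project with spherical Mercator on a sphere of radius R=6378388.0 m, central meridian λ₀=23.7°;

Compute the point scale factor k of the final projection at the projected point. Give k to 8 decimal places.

start: φ=-37.075085°, λ=43.701231°, h=0.000 m
→ into merc (λ₀=23.7°): φ=-37.07508500°, λ−λ₀=20.00123100°
scale k = 1.25337446

1.25337446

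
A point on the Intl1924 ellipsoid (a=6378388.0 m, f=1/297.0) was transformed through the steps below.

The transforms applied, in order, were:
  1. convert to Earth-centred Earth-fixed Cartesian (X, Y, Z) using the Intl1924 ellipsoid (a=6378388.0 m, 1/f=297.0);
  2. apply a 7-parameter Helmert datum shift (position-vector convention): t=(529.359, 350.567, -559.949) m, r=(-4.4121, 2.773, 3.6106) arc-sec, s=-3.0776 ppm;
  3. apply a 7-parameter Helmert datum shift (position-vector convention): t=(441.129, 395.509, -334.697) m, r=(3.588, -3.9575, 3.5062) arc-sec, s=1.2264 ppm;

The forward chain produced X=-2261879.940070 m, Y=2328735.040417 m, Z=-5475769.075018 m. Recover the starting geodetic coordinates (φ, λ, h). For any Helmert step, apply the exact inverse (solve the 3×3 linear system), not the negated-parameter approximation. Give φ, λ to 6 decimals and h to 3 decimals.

start: X=-2261879.9401, Y=2328735.0404, Z=-5475769.0750 m
→ Helmert⁻¹: X=-2262383.7715, Y=2328279.8875, Z=-5475424.7564
→ Helmert⁻¹: X=-2262805.7389, Y=2328093.2045, Z=-5474862.2788
→ geod (Bowring, a=6378388.000): φ=-59.50134500°, λ=134.18524800°, h=2615.9220 m

φ=-59.501345°, λ=134.185248°, h=2615.922 m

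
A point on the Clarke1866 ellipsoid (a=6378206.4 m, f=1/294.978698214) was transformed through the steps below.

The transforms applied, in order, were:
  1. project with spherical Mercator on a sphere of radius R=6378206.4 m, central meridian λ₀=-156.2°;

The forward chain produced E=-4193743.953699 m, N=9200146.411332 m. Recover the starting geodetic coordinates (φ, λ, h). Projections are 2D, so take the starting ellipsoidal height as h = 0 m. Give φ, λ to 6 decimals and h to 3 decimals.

φ=63.404165°, λ=166.127367°, h=0.000 m

start: E=-4193743.9537, N=9200146.4113 m
→ merc⁻¹: φ=63.40416500°, λ=166.12736700°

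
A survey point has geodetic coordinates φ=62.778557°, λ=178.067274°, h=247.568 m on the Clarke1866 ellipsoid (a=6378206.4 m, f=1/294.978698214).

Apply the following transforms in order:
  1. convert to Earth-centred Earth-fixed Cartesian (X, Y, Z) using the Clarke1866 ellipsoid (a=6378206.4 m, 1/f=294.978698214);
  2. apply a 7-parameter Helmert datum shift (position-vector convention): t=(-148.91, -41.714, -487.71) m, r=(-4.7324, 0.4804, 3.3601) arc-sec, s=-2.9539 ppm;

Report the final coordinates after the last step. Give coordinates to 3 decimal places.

start: φ=62.778557°, λ=178.067274°, h=247.568 m
→ ECEF (a=6378206.400, f=1/294.978698214): X=-2923876.2316, Y=98666.8833, Z=5648756.2288
→ Helmert 7p (PV): X=-2924004.9559, Y=98706.8482, Z=5648256.3790

X=-2924004.956 m, Y=98706.848 m, Z=5648256.379 m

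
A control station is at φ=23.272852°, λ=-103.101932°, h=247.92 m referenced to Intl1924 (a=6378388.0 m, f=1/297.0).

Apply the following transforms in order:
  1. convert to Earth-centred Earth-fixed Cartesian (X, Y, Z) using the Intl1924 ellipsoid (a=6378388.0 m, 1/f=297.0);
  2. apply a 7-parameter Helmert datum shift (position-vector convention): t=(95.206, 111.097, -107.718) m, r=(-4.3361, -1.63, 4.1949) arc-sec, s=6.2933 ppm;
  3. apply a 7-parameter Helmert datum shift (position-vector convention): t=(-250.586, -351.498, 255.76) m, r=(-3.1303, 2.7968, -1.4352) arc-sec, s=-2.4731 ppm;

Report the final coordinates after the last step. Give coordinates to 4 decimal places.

X=-1329052.6422 m, Y=-5710280.2534 m, Z=2505008.7721 m

start: φ=23.272852°, λ=-103.101932°, h=247.920 m
→ ECEF (a=6378388.000, f=1/297.0): X=-1328982.7522, Y=-5710090.9196, Z=2504636.9531
→ Helmert 7p (PV): X=-1328799.5734, Y=-5709990.1334, Z=2504654.5336
→ Helmert 7p (PV): X=-1329052.6422, Y=-5710280.2534, Z=2505008.7721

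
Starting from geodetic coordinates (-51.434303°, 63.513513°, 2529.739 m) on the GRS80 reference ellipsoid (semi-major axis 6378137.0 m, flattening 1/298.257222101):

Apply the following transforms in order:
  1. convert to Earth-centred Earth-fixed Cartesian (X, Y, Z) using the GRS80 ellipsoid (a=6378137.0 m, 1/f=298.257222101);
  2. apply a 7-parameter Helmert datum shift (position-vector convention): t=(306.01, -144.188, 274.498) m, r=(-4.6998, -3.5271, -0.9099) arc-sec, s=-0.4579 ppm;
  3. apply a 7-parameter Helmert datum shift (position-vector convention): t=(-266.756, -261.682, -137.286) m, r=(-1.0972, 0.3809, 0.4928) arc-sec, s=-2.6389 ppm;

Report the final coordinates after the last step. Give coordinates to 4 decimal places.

X=1777794.5313 m, Y=3567016.8908 m, Z=-4965707.6018 m

start: φ=-51.434303°, λ=63.513513°, h=2529.739 m
→ ECEF (a=6378137.000, f=1/298.257222101): X=1777677.8240, Y=3567576.9623, Z=-4965787.0417
→ Helmert 7p (PV): X=1778083.6720, Y=3567310.1521, Z=-4965561.1601
→ Helmert 7p (PV): X=1777794.5313, Y=3567016.8908, Z=-4965707.6018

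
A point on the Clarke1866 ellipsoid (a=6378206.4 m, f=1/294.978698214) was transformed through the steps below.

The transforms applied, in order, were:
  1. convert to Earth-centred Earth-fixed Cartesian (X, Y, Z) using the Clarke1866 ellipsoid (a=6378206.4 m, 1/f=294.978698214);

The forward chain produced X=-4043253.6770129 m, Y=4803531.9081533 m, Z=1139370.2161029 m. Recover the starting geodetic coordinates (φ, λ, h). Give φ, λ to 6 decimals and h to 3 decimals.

φ=10.353883°, λ=130.088163°, h=3707.507 m

start: X=-4043253.6770, Y=4803531.9082, Z=1139370.2161 m
→ geod (Bowring, a=6378206.400): φ=10.35388300°, λ=130.08816300°, h=3707.5070 m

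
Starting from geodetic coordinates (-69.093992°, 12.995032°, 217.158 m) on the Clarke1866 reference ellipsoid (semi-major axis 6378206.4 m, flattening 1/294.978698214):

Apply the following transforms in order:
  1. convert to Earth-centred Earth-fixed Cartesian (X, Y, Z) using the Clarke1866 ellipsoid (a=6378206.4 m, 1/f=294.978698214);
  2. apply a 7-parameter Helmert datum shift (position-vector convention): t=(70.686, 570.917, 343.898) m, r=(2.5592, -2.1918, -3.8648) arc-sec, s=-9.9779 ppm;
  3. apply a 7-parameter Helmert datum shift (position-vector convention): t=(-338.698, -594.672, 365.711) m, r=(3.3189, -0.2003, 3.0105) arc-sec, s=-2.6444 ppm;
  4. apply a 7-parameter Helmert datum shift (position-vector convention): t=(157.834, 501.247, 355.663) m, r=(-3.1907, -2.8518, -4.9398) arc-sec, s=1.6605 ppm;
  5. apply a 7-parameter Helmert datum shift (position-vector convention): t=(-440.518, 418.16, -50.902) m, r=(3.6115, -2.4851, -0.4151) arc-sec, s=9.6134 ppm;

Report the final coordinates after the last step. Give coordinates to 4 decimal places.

start: φ=-69.093992°, λ=12.995032°, h=217.158 m
→ ECEF (a=6378206.400, f=1/294.978698214): X=2224339.0875, Y=513325.9979, Z=-5935739.3824
→ Helmert 7p (PV): X=2224460.2708, Y=513923.7618, Z=-5935306.2533
→ Helmert 7p (PV): X=2224113.9532, Y=513455.6991, Z=-5934914.4176
→ Helmert 7p (PV): X=2224369.8328, Y=513812.7266, Z=-5934545.8017
→ Helmert 7p (PV): X=2224023.2333, Y=514335.2588, Z=-5934617.9587

X=2224023.2333 m, Y=514335.2588 m, Z=-5934617.9587 m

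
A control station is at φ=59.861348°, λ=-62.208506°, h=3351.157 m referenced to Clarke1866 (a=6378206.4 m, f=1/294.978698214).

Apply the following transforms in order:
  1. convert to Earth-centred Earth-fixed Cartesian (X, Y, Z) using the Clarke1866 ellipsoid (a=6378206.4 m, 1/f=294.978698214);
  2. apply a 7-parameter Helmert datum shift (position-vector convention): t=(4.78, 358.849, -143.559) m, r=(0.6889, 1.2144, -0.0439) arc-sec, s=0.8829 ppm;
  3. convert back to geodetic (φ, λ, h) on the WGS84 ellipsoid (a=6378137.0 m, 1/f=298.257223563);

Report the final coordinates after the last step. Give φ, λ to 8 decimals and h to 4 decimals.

φ=59.86096465°, λ=-62.20510027°, h=2965.8628 m

start: φ=59.861348°, λ=-62.208506°, h=3351.157 m
→ ECEF (a=6378206.400, f=1/294.978698214): X=1497742.7099, Y=-2841744.3383, Z=5495437.7468
→ Helmert 7p (PV): X=1497780.5622, Y=-2841406.6712, Z=5495280.7306
→ geod (Bowring, a=6378137.000): φ=59.86096465°, λ=-62.20510027°, h=2965.8628 m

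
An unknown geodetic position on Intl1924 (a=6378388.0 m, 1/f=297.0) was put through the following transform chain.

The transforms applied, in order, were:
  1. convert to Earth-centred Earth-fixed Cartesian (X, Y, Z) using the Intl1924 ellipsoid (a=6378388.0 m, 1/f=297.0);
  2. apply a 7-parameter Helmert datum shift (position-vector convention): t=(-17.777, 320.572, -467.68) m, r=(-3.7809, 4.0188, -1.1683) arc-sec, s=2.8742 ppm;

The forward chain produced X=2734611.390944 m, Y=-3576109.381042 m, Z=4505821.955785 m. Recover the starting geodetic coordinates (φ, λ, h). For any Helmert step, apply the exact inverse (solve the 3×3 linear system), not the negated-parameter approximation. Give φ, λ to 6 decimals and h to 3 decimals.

φ=45.219559°, λ=-52.598755°, h=2274.109 m

start: X=2734611.3909, Y=-3576109.3810, Z=4505821.9558 m
→ Helmert⁻¹: X=2734553.7669, Y=-3576486.7862, Z=4506264.4049
→ geod (Bowring, a=6378388.000): φ=45.21955900°, λ=-52.59875500°, h=2274.1090 m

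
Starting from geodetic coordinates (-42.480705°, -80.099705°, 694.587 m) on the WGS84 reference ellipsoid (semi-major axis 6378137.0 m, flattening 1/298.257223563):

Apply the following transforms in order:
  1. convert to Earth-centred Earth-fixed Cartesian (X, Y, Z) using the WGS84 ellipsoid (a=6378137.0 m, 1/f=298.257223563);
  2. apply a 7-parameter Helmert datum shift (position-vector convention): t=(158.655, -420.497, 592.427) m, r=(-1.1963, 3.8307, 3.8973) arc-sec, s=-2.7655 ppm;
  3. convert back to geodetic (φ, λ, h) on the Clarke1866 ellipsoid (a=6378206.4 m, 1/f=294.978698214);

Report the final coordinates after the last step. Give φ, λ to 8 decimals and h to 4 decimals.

φ=-42.47607677°, λ=-80.09860653°, h=641.3786 m

start: φ=-42.480705°, λ=-80.099705°, h=694.587 m
→ ECEF (a=6378137.000, f=1/298.257223563): X=810087.8787, Y=-4641453.1582, Z=-4285603.3319
→ Helmert 7p (PV): X=810252.4008, Y=-4641870.3686, Z=-4284987.1782
→ geod (Bowring, a=6378206.400): φ=-42.47607677°, λ=-80.09860653°, h=641.3786 m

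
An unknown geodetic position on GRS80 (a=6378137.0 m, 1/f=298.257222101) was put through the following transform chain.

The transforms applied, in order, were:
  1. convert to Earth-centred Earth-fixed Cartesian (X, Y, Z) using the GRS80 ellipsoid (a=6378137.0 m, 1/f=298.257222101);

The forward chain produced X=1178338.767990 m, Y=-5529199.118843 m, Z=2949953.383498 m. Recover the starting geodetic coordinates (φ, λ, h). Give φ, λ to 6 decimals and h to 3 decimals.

start: X=1178338.7680, Y=-5529199.1188, Z=2949953.3835 m
→ geod (Bowring, a=6378137.000): φ=27.71383900°, λ=-77.96955400°, h=3192.7360 m

φ=27.713839°, λ=-77.969554°, h=3192.736 m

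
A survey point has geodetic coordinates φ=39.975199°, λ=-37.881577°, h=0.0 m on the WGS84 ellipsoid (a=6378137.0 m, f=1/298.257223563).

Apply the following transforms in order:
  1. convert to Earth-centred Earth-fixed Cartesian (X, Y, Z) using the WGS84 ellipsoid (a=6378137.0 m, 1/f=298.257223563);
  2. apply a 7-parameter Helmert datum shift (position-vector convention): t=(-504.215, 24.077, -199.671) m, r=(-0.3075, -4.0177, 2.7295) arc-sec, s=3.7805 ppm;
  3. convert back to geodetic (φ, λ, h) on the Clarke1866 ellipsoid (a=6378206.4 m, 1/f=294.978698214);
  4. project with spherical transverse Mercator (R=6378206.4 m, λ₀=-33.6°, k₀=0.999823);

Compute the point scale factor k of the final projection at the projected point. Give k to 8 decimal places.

1.00146558

start: φ=39.975199°, λ=-37.881577°, h=0.000 m
→ ECEF (a=6378137.000, f=1/298.257223563): X=3863120.6350, Y=-3005362.9237, Z=4075875.6835
→ Helmert 7p (PV): X=3862591.4029, Y=-3005293.0113, Z=4075771.1494
→ geod (Bowring, a=6378206.400): φ=39.97925172°, λ=-37.88473545°, h=-391.5327 m
→ into tm (λ₀=-33.6°): φ=39.97925172°, λ−λ₀=-4.28473545°
scale k = 1.00146558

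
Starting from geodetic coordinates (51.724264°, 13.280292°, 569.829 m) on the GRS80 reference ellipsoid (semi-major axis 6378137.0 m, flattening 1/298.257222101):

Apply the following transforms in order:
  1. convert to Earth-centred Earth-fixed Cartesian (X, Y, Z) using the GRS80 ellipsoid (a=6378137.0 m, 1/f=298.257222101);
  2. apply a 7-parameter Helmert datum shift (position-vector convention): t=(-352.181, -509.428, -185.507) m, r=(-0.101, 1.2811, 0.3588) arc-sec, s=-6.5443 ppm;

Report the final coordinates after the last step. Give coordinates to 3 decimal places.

start: φ=51.724264°, λ=13.280292°, h=569.829 m
→ ECEF (a=6378137.000, f=1/298.257222101): X=3853560.1663, Y=909543.5592, Z=4984304.2789
→ Helmert 7p (PV): X=3853212.1413, Y=909037.3227, Z=4984061.7736

X=3853212.141 m, Y=909037.323 m, Z=4984061.774 m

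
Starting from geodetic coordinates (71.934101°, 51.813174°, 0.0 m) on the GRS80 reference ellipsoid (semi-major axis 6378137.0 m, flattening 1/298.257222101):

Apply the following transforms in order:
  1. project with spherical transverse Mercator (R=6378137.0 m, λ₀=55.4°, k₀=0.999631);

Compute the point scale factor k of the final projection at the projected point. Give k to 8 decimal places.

0.99981918

start: φ=71.934101°, λ=51.813174°, h=0.000 m
→ into tm (λ₀=55.4°): φ=71.93410100°, λ−λ₀=-3.58682600°
scale k = 0.99981918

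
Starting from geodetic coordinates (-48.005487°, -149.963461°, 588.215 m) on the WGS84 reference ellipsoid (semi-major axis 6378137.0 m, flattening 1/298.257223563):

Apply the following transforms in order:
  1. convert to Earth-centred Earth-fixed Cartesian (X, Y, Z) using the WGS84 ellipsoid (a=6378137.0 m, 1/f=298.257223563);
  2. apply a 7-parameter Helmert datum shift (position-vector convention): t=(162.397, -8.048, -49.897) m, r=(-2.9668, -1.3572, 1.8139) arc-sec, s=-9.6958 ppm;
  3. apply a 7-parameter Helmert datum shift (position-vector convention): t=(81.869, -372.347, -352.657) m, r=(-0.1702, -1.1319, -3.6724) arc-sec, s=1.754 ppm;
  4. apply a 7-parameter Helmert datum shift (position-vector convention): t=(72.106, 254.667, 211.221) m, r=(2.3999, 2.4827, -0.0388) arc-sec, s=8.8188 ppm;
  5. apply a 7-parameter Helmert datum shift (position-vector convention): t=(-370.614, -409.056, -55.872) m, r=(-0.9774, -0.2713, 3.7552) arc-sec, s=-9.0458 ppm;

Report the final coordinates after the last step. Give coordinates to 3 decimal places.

start: φ=-48.005487°, λ=-149.963461°, h=588.215 m
→ ECEF (a=6378137.000, f=1/298.257223563): X=-3701464.2933, Y=-2140189.9251, Z=-4717721.7127
→ Helmert 7p (PV): X=-3701216.1451, Y=-2140277.6292, Z=-4717719.4396
→ Helmert 7p (PV): X=-3701152.9852, Y=-2140591.7255, Z=-4718098.9162
→ Helmert 7p (PV): X=-3701170.7114, Y=-2140300.3439, Z=-4717909.6601
→ Helmert 7p (PV): X=-3701462.6746, Y=-2140779.7770, Z=-4717917.5811

X=-3701462.675 m, Y=-2140779.777 m, Z=-4717917.581 m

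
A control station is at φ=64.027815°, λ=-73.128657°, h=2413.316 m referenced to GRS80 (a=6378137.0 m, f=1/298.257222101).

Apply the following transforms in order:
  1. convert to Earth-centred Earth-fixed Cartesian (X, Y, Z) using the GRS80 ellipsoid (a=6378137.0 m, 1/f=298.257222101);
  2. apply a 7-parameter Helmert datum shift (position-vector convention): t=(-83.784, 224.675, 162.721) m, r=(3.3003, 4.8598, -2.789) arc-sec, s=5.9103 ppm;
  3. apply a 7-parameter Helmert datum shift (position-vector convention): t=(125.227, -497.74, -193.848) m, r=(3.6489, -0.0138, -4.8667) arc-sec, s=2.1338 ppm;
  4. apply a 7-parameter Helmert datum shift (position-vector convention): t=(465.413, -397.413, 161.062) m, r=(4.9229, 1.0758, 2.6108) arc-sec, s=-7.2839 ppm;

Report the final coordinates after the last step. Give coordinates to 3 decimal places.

X=813769.469 m, Y=-2682278.247 m, Z=5713199.721 m

start: φ=64.027815°, λ=-73.128657°, h=2413.316 m
→ ECEF (a=6378137.000, f=1/298.257222101): X=813163.5409, Y=-2681257.0065, Z=5713243.1248
→ Helmert 7p (PV): X=813182.9186, Y=-2681150.5879, Z=5713377.5525
→ Helmert 7p (PV): X=813246.2382, Y=-2681774.3075, Z=5713148.5195
→ Helmert 7p (PV): X=813769.4693, Y=-2682278.2473, Z=5713199.7208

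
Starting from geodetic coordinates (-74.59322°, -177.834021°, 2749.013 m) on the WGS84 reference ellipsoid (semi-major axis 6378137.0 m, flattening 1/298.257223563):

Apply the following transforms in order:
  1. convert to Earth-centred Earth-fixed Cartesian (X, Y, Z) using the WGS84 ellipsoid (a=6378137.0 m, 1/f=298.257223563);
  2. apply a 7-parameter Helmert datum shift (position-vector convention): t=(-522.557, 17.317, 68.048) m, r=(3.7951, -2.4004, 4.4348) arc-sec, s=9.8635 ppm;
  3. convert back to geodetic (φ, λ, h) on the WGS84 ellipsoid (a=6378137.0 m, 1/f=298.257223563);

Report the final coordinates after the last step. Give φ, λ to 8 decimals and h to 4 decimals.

start: φ=-74.593220°, λ=-177.834021°, h=2749.013 m
→ ECEF (a=6378137.000, f=1/298.257223563): X=-1699292.4710, Y=-64269.7625, Z=-6129509.0850
→ Helmert 7p (PV): X=-1699759.0744, Y=-64176.8365, Z=-6129522.4536
→ geod (Bowring, a=6378137.000): φ=-74.58925652°, λ=-177.83774292°, h=2884.8584 m

φ=-74.58925652°, λ=-177.83774292°, h=2884.8584 m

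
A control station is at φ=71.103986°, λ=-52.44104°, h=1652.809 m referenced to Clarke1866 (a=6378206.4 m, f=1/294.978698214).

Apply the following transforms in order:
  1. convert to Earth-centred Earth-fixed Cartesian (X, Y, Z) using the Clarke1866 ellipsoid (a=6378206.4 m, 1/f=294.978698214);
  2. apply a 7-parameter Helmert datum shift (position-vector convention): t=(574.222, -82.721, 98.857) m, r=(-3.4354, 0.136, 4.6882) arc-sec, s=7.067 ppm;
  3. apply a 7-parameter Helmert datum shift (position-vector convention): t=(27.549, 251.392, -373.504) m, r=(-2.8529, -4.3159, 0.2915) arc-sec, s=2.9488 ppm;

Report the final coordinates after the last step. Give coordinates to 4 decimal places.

X=1263828.9656 m, Y=-1642491.1255 m, Z=6013291.0525 m

start: φ=71.103986°, λ=-52.441040°, h=1652.809 m
→ ECEF (a=6378206.400, f=1/294.978698214): X=1263296.7416, Y=-1642857.1740, Z=6013429.7714
→ Helmert 7p (PV): X=1263921.1972, Y=-1642822.6352, Z=6013597.6548
→ Helmert 7p (PV): X=1263828.9656, Y=-1642491.1255, Z=6013291.0525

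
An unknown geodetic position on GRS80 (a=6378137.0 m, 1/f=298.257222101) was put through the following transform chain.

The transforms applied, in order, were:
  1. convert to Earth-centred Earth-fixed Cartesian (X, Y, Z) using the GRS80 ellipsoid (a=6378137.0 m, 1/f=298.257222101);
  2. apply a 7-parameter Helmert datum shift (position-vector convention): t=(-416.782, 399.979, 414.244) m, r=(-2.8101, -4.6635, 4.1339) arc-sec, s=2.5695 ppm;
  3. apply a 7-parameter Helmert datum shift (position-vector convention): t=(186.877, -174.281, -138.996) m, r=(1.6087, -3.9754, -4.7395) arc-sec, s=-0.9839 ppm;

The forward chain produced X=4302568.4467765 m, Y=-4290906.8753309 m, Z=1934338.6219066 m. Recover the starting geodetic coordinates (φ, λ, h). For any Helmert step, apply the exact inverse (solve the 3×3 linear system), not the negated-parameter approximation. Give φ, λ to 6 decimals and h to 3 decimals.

φ=17.764187°, λ=-44.921592°, h=1013.796 m

start: X=4302568.4468, Y=-4290906.8753, Z=1934338.6219 m
→ Helmert⁻¹: X=4302521.6745, Y=-4290622.8667, Z=1934430.0609
→ Helmert⁻¹: X=4302885.1218, Y=-4291124.4035, Z=1933855.1011
→ geod (Bowring, a=6378137.000): φ=17.76418700°, λ=-44.92159200°, h=1013.7960 m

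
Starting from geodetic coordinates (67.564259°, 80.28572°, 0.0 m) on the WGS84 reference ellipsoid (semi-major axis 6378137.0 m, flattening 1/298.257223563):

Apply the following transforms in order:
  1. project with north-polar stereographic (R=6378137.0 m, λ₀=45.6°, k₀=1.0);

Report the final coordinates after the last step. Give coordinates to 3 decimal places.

start: φ=67.564259°, λ=80.285720°, h=0.000 m
→ stereo (R=6378137.0, λ₀=45.6°): E=1439727.5433, N=-2080338.2479

E=1439727.543 m, N=-2080338.248 m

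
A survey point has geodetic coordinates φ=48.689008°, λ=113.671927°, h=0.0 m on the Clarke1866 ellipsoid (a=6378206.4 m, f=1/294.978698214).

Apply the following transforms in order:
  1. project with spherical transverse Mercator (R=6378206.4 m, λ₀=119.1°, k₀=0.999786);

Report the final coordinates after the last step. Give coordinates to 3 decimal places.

start: φ=48.689008°, λ=113.671927°, h=0.000 m
→ tm (R=6378206.4, λ₀=119.1°): E=-398734.8230, N=5433141.7376

E=-398734.823 m, N=5433141.738 m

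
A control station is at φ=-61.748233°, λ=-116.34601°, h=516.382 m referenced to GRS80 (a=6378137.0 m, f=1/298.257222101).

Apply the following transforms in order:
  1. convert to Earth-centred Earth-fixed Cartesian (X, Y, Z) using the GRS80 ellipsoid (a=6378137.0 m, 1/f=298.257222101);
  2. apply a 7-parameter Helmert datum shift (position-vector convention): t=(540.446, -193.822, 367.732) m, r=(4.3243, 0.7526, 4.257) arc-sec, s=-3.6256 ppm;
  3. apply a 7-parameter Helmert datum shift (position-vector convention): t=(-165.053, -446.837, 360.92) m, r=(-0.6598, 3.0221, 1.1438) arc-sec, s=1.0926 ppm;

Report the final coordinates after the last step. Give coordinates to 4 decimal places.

start: φ=-61.748233°, λ=-116.346010°, h=516.382 m
→ ECEF (a=6378137.000, f=1/298.257222101): X=-1343438.3170, Y=-2712754.3752, Z=-5595743.3726
→ Helmert 7p (PV): X=-1342857.4304, Y=-2712848.7751, Z=-5595407.3230
→ Helmert 7p (PV): X=-1343090.8885, Y=-2713323.9214, Z=-5595024.1637

X=-1343090.8885 m, Y=-2713323.9214 m, Z=-5595024.1637 m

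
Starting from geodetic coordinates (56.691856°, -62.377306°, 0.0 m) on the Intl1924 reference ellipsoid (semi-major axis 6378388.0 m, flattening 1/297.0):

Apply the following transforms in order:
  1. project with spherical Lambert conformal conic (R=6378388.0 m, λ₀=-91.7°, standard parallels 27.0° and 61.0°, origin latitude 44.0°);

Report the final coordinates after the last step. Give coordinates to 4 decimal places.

E=1715871.4018 m, N=1673287.7994 m

start: φ=56.691856°, λ=-62.377306°, h=0.000 m
→ lcc (R=6378388.0, λ₀=-91.7°): E=1715871.4018, N=1673287.7994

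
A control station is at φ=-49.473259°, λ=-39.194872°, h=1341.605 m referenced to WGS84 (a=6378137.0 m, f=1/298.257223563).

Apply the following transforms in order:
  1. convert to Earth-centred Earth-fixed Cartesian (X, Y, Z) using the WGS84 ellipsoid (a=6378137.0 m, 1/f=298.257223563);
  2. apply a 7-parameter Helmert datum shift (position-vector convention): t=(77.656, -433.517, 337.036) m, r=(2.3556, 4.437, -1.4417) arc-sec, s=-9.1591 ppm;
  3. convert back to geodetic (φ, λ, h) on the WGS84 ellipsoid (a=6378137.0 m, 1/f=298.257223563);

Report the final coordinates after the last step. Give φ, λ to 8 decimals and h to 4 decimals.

φ=-49.47037595°, λ=-39.19954578°, h=1244.7585 m

start: φ=-49.473259°, λ=-39.194872°, h=1341.605 m
→ ECEF (a=6378137.000, f=1/298.257223563): X=3218921.7627, Y=-2624808.8368, Z=-4825944.5289
→ Helmert 7p (PV): X=3218847.7793, Y=-2625185.6984, Z=-4825662.5095
→ geod (Bowring, a=6378137.000): φ=-49.47037595°, λ=-39.19954578°, h=1244.7585 m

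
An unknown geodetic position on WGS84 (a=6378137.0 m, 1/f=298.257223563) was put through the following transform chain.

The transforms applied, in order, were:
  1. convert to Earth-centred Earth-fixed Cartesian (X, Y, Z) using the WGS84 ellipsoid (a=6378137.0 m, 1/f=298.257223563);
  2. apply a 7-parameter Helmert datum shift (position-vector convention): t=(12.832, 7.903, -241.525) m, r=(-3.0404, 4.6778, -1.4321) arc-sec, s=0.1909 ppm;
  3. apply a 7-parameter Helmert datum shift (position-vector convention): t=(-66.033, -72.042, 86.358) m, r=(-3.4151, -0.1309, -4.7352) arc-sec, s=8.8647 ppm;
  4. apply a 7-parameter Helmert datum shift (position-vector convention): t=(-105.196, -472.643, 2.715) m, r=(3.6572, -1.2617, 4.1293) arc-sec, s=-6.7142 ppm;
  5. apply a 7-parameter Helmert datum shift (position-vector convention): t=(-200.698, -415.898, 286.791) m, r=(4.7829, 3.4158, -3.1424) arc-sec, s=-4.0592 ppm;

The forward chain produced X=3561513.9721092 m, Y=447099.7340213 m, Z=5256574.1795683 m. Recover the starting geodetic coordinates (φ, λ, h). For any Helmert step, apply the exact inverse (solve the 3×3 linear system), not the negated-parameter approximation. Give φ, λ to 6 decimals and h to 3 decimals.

φ=55.849188°, λ=7.172229°, h=1844.003 m

start: X=3561513.9721, Y=447099.7340, Z=5256574.1796 m
→ Helmert⁻¹: X=3561635.2607, Y=447693.5946, Z=5256357.3254
→ Helmert⁻¹: X=3561805.4962, Y=448191.1399, Z=5256360.1690
→ Helmert⁻¹: X=3561832.9998, Y=448253.9500, Z=5256232.3774
→ Helmert⁻¹: X=3561697.1645, Y=448193.2072, Z=5256560.2798
→ geod (Bowring, a=6378137.000): φ=55.84918800°, λ=7.17222900°, h=1844.0030 m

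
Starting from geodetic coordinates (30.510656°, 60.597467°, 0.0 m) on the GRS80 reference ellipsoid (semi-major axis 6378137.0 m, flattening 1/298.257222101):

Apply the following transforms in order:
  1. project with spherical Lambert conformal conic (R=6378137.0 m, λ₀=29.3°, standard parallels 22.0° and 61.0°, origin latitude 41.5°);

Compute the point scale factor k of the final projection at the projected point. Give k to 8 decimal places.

0.96199842

start: φ=30.510656°, λ=60.597467°, h=0.000 m
→ into lcc (λ₀=29.3°): φ=30.51065600°, λ−λ₀=31.29746700°
scale k = 0.96199842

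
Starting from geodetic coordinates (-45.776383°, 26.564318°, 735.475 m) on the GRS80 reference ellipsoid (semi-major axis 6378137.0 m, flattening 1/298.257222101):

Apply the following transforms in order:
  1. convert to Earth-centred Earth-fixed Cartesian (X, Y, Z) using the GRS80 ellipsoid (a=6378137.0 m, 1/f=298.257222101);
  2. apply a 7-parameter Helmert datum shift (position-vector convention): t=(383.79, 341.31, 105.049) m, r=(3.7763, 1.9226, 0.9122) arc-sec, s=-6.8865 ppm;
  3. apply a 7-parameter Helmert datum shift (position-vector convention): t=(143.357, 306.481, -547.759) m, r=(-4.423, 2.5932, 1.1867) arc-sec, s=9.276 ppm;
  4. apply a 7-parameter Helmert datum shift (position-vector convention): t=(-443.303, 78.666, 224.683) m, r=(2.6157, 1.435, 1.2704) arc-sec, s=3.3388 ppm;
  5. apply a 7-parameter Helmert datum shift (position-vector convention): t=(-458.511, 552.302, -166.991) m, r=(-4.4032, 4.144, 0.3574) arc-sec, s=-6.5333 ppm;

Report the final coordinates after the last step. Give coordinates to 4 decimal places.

X=3985563.3472 m, Y=1994331.6695 m, Z=-4549074.1219 m

start: φ=-45.776383°, λ=26.564318°, h=735.475 m
→ ECEF (a=6378137.000, f=1/298.257222101): X=3986199.8514, Y=1993036.1651, Z=-4548474.1337
→ Helmert 7p (PV): X=3986504.9802, Y=1993464.6517, Z=-4548338.4286
→ Helmert 7p (PV): X=3986616.6638, Y=1993715.0275, Z=-4549021.2444
→ Helmert 7p (PV): X=3986142.7439, Y=1993882.5916, Z=-4548814.2021
→ Helmert 7p (PV): X=3985563.3472, Y=1994331.6695, Z=-4549074.1219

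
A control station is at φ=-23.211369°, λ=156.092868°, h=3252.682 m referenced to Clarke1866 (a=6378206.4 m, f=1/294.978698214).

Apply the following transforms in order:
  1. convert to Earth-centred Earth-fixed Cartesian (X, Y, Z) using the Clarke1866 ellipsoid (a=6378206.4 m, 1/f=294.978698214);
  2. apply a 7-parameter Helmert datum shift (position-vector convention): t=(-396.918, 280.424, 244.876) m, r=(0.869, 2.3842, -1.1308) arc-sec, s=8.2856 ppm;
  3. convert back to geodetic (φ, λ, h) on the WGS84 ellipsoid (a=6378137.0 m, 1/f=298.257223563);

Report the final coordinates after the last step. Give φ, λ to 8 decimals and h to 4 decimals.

start: φ=-23.211369°, λ=156.092868°, h=3252.682 m
→ ECEF (a=6378206.400, f=1/294.978698214): X=-5364555.0828, Y=2378042.5315, Z=-2499386.4915
→ Helmert 7p (PV): X=-5365012.3027, Y=2378382.5993, Z=-2499090.2965
→ geod (Bowring, a=6378137.000): φ=-23.20538375°, λ=156.09164174°, h=3679.3471 m

φ=-23.20538375°, λ=156.09164174°, h=3679.3471 m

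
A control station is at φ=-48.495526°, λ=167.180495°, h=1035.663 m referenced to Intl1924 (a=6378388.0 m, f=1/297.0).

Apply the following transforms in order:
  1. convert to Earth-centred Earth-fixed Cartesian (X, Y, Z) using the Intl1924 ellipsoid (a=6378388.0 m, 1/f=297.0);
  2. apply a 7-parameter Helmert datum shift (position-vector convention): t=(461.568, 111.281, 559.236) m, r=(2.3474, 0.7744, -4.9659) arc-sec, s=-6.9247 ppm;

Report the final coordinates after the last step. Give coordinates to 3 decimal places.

X=-4129428.727 m, Y=940032.566 m, Z=-4753814.738 m

start: φ=-48.495526°, λ=167.180495°, h=1035.663 m
→ ECEF (a=6378388.000, f=1/297.0): X=-4129923.6689, Y=939774.2569, Z=-4754433.0975
→ Helmert 7p (PV): X=-4129428.7270, Y=940032.5665, Z=-4753814.7382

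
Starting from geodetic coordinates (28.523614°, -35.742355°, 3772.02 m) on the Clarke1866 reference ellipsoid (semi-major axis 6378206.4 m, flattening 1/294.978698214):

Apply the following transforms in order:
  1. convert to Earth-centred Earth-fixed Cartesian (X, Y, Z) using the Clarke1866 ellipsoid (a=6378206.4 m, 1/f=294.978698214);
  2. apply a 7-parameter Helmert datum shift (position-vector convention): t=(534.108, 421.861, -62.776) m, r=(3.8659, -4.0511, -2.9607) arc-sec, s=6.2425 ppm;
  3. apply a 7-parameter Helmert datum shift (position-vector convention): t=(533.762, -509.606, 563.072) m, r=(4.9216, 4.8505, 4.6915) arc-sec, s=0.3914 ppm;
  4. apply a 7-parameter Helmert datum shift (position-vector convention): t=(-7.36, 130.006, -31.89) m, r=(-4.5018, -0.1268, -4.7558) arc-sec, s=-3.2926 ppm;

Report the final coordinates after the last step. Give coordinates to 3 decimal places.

start: φ=28.523614°, λ=-35.742355°, h=3772.020 m
→ ECEF (a=6378206.400, f=1/294.978698214): X=4554719.5756, Y=-3278006.2955, Z=3029249.9366
→ Helmert 7p (PV): X=4555175.5683, Y=-3277727.0516, Z=3029234.0891
→ Helmert 7p (PV): X=4555856.9004, Y=-3278206.6122, Z=3029613.0192
→ Helmert 7p (PV): X=4555757.0928, Y=-3278104.7332, Z=3029645.5023

X=4555757.093 m, Y=-3278104.733 m, Z=3029645.502 m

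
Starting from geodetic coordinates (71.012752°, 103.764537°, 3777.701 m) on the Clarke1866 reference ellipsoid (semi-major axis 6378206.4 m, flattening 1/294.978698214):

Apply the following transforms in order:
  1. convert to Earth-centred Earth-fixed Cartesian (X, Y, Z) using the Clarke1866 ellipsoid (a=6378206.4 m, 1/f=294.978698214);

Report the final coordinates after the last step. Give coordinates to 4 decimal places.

X=-495550.2495 m, Y=2022923.4963 m, Z=6012133.7802 m

start: φ=71.012752°, λ=103.764537°, h=3777.701 m
→ ECEF (a=6378206.400, f=1/294.978698214): X=-495550.2495, Y=2022923.4963, Z=6012133.7802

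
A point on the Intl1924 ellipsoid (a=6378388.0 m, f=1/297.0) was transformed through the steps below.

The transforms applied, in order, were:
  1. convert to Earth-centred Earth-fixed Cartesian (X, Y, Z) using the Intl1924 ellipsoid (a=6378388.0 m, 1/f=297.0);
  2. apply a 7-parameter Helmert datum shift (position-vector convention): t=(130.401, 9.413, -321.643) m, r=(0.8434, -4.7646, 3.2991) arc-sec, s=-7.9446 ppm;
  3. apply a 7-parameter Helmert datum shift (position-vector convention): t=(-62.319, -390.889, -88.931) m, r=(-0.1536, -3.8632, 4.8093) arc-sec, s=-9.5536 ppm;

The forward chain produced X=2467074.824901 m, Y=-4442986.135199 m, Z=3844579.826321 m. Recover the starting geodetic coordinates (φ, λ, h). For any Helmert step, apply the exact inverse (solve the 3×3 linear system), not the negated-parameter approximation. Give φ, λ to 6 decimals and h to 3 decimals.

φ=37.297927°, λ=-60.956903°, h=1914.475 m

start: X=2467074.8249, Y=-4442986.1352, Z=3844579.8263 m
→ Helmert⁻¹: X=2467129.1354, Y=-4442698.0763, Z=3844655.9721
→ Helmert⁻¹: X=2467036.0907, Y=-4442766.5224, Z=3844969.3411
→ geod (Bowring, a=6378388.000): φ=37.29792700°, λ=-60.95690300°, h=1914.4750 m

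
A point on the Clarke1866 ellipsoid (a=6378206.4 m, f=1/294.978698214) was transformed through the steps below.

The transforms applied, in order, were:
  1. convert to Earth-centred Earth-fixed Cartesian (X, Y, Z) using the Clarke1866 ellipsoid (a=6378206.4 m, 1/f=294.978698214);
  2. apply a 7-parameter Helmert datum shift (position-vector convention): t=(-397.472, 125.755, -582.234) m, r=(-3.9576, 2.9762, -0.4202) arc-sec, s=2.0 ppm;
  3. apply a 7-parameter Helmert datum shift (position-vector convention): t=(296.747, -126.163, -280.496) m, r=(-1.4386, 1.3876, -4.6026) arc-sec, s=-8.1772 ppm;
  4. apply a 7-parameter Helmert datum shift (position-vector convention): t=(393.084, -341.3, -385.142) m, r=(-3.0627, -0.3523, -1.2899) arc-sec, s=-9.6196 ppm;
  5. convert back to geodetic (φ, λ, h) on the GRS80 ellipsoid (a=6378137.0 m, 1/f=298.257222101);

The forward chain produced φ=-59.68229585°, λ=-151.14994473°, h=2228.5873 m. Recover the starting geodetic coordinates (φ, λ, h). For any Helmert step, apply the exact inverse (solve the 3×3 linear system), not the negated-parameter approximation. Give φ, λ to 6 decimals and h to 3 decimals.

start: φ=-59.682296°, λ=-151.149945°, h=2228.587 m
→ ECEF (a=6378137.000, f=1/298.257222101): X=-2828088.4047, Y=-1557973.7255, Z=-5484618.4013
→ Helmert⁻¹: X=-2828508.3245, Y=-1557583.6647, Z=-5484304.3124
→ Helmert⁻¹: X=-2828756.5564, Y=-1557495.1094, Z=-5484098.5534
→ Helmert⁻¹: X=-2828271.1321, Y=-1557518.2976, Z=-5483576.0457
→ geod (Bowring, a=6378206.400): φ=-59.67990000°, λ=-151.15858800°, h=1406.4070 m

φ=-59.679900°, λ=-151.158588°, h=1406.407 m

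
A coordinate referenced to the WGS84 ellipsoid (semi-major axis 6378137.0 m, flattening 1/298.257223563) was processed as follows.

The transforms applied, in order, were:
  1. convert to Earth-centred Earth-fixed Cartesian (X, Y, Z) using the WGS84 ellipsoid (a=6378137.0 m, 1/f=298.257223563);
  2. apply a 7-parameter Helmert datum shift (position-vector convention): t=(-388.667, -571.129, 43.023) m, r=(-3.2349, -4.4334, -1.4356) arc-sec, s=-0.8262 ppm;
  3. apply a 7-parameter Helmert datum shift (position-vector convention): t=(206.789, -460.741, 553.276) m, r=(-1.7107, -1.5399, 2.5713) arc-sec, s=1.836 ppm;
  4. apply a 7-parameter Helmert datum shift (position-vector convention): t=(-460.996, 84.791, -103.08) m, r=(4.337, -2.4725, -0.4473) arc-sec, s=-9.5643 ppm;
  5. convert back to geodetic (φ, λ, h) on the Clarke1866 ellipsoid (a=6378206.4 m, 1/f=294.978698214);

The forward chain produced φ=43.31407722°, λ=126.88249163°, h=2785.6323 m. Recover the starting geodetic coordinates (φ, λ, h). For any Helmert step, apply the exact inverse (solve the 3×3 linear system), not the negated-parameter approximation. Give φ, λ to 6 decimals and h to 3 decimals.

φ=43.307959°, λ=126.867300°, h=2730.618 m

start: φ=43.314077°, λ=126.882492°, h=2785.632 m
→ ECEF (a=6378206.400, f=1/294.978698214): X=-2790965.0508, Y=3719583.1441, Z=4354664.3876
→ Helmert⁻¹: X=-2790486.6099, Y=3719619.4413, Z=4354764.3578
→ Helmert⁻¹: X=-2790609.3934, Y=3720072.0271, Z=4354254.7744
→ Helmert⁻¹: X=-2790155.3358, Y=3720558.5206, Z=4354333.6701
→ geod (Bowring, a=6378137.000): φ=43.30795900°, λ=126.86730000°, h=2730.6180 m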